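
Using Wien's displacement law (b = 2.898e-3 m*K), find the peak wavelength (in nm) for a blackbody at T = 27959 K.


lam_max = b / T = 2.898e-3 / 27959 = 1.037e-07 m = 103.6518 nm

103.6518 nm


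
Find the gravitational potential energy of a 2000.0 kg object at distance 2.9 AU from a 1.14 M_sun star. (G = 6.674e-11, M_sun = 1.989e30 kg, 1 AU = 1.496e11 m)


M = 1.14 * 1.989e30 kg = 2.26746e+30 kg; r = 2.9 AU * 1.496e11 m/AU = 4.3384e+11 m. U = -GM*m/r = -(6.674e-11 * 2.26746e+30 * 2000.0) / 4.3384e+11 = -6.976e+11

-6.976e+11 J


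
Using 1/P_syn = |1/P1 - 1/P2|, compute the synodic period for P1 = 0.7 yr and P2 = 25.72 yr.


1/P_syn = |1/P1 - 1/P2| = |1/0.7 - 1/25.72| => P_syn = 0.7196

0.7196 years


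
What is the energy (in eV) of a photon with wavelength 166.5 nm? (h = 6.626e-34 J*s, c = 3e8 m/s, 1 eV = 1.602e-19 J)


E = hc/lambda = 6.626e-34 * 3e8 / 1.665e-07 = 1.194e-18 J = 7.4524 eV

7.4524 eV


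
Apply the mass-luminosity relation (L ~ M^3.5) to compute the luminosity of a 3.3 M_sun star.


L/L_sun = (M/M_sun)^3.5 = 3.3^3.5 = 65.2828

65.2828 L_sun


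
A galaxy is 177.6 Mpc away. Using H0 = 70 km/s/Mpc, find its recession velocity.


v = H0 * d = 70 * 177.6 = 12432.0

12432.0 km/s


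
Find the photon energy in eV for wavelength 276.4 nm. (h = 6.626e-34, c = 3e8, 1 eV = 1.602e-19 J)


E = hc/lambda = 6.626e-34 * 3e8 / 2.764e-07 = 7.192e-19 J = 4.4892 eV

4.4892 eV


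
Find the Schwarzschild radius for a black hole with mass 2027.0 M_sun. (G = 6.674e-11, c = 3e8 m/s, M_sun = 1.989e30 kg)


M = 2027.0 * 1.989e30 kg = 4.031703e+33 kg. rs = 2GM/c^2 = 2 * 6.674e-11 * 4.031703e+33 / (3e8)^2 = 5.979e+06

5.979e+06 m


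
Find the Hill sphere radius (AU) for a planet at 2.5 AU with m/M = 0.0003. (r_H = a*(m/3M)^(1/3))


r_H = a * (m/3M)^(1/3) = 2.5 * (0.0003/3)^(1/3) = 0.116

0.116 AU


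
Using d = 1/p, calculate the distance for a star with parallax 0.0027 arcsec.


d = 1/p = 1/0.0027 = 370.3704

370.3704 pc


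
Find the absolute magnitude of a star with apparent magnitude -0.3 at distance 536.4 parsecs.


M = m - 5*log10(d) + 5 = -0.3 - 5*log10(536.4) + 5 = -8.9474

-8.9474


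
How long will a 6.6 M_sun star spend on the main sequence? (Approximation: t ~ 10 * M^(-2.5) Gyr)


t = 10 * M^(-2.5) = 10 * 6.6^(-2.5) = 0.0894

0.0894 Gyr


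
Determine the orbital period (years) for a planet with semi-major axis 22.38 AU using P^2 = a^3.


P = a^(3/2) = 22.38^1.5 = 105.8742

105.8742 years


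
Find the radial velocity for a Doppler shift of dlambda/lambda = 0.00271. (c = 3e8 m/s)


v = (dlambda/lambda) * c = 0.00271 * 3e8 = 813000.0

813000.0 m/s


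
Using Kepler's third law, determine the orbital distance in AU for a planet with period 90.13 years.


a = P^(2/3) = 90.13^(2/3) = 20.1023

20.1023 AU


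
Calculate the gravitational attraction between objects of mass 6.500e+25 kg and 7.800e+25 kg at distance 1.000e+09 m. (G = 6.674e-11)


F = G*m1*m2/r^2 = 6.674e-11 * 6.500e+25 * 7.800e+25 / (1.000e+09)^2 = 6.674e-11 * 5.070e+51 / 1.000e+18 = 3.384e+23

3.384e+23 N


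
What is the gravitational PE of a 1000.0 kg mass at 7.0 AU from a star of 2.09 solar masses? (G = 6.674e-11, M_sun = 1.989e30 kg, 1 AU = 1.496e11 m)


M = 2.09 * 1.989e30 kg = 4.15701e+30 kg; r = 7.0 AU * 1.496e11 m/AU = 1.0472e+12 m. U = -GM*m/r = -(6.674e-11 * 4.15701e+30 * 1000.0) / 1.0472e+12 = -2.649e+11

-2.649e+11 J


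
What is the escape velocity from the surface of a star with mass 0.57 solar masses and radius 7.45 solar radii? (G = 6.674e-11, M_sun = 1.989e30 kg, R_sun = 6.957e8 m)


M = 0.57 * 1.989e30 kg = 1.13373e+30 kg; R = 7.45 * 6.957e8 m = 5.182965e+09 m. v_esc = sqrt(2GM/R) = sqrt(2 * 6.674e-11 * 1.13373e+30 / 5.182965e+09) = 170873.1322

170873.1322 m/s


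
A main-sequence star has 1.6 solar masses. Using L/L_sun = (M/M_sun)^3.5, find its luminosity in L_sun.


L/L_sun = (M/M_sun)^3.5 = 1.6^3.5 = 5.1811

5.1811 L_sun


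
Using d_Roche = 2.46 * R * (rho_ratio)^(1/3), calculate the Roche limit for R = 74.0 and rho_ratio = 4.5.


d_Roche = 2.46 * 74.0 * 4.5^(1/3) = 300.5414

300.5414


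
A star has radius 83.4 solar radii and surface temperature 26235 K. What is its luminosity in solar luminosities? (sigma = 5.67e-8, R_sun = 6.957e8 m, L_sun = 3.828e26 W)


R = 83.4 * 6.957e8 m = 5.802138e+10 m. L = 4*pi*R^2*sigma*T^4 = 4*pi*(5.802138e+10)^2 * 5.67e-8 * 26235^4 = 1.136300781e+33 W. L/L_sun = 1.136300781e+33 / 3.828e26 = 2.968e+06

2.968e+06 L_sun


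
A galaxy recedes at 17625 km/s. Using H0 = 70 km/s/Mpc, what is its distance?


d = v / H0 = 17625 / 70 = 251.7857

251.7857 Mpc


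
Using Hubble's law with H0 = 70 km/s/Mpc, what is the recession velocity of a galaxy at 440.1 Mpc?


v = H0 * d = 70 * 440.1 = 30807.0

30807.0 km/s


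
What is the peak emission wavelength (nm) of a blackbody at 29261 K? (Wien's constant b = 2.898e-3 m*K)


lam_max = b / T = 2.898e-3 / 29261 = 9.904e-08 m = 99.0397 nm

99.0397 nm


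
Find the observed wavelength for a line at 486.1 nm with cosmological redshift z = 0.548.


lam_obs = lam_emit * (1 + z) = 486.1 * (1 + 0.548) = 752.4828

752.4828 nm


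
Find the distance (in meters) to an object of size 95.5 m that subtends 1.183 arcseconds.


D = size / theta_rad, theta_rad = 1.183 * pi/(180*3600) = 5.735e-06, D = 1.665e+07

1.665e+07 m


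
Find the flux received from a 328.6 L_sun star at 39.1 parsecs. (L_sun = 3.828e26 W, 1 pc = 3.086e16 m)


F = L / (4*pi*d^2) = 1.258e+29 / (4*pi*(1.207e+18)^2) = 6.875e-09

6.875e-09 W/m^2


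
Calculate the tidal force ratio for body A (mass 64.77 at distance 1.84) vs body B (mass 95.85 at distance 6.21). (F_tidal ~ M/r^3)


Ratio = (M1/r1^3) / (M2/r2^3) = (64.77/1.84^3) / (95.85/6.21^3) = 25.9778

25.9778


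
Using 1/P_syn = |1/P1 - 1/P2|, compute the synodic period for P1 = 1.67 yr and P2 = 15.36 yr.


1/P_syn = |1/P1 - 1/P2| = |1/1.67 - 1/15.36| => P_syn = 1.8737

1.8737 years


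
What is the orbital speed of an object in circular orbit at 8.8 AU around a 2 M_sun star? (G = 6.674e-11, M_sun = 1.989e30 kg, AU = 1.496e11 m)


v = sqrt(GM/r) = sqrt(6.674e-11 * 3.978e+30 / 1.316e+12) = 14200.9814

14200.9814 m/s


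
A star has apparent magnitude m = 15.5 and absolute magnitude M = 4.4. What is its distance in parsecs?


d = 10^((m - M + 5)/5) = 10^((15.5 - 4.4 + 5)/5) = 1659.5869

1659.5869 pc


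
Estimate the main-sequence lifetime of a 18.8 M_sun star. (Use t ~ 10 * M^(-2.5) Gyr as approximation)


t = 10 * M^(-2.5) = 10 * 18.8^(-2.5) = 0.0065

0.0065 Gyr


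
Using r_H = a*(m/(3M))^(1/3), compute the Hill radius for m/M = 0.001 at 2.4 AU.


r_H = a * (m/3M)^(1/3) = 2.4 * (0.001/3)^(1/3) = 0.1664

0.1664 AU


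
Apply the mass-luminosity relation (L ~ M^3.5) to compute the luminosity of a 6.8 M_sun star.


L/L_sun = (M/M_sun)^3.5 = 6.8^3.5 = 819.9383

819.9383 L_sun


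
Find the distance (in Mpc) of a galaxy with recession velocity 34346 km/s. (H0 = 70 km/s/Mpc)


d = v / H0 = 34346 / 70 = 490.6571

490.6571 Mpc


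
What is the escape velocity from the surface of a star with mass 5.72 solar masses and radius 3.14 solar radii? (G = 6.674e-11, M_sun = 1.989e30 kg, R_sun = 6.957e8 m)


M = 5.72 * 1.989e30 kg = 1.137708e+31 kg; R = 3.14 * 6.957e8 m = 2.184498e+09 m. v_esc = sqrt(2GM/R) = sqrt(2 * 6.674e-11 * 1.137708e+31 / 2.184498e+09) = 833772.7157

833772.7157 m/s


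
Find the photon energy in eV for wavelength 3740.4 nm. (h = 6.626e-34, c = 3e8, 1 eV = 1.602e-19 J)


E = hc/lambda = 6.626e-34 * 3e8 / 3.740e-06 = 5.314e-20 J = 0.3317 eV

0.3317 eV


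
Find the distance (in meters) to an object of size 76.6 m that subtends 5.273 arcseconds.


D = size / theta_rad, theta_rad = 5.273 * pi/(180*3600) = 2.556e-05, D = 2.996e+06

2.996e+06 m


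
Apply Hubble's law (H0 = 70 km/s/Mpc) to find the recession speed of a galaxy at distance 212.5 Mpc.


v = H0 * d = 70 * 212.5 = 14875.0

14875.0 km/s


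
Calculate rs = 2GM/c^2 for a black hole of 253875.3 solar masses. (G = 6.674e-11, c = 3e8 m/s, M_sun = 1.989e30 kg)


M = 253875.3 * 1.989e30 kg = 5.049579717e+35 kg. rs = 2GM/c^2 = 2 * 6.674e-11 * 5.049579717e+35 / (3e8)^2 = 7.489e+08

7.489e+08 m


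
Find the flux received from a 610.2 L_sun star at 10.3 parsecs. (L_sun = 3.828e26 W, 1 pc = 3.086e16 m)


F = L / (4*pi*d^2) = 2.336e+29 / (4*pi*(3.179e+17)^2) = 1.840e-07

1.840e-07 W/m^2


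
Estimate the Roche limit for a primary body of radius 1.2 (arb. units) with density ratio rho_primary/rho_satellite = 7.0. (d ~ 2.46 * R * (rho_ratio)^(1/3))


d_Roche = 2.46 * 1.2 * 7.0^(1/3) = 5.647

5.647


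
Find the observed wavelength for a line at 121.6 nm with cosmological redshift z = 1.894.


lam_obs = lam_emit * (1 + z) = 121.6 * (1 + 1.894) = 351.9104

351.9104 nm


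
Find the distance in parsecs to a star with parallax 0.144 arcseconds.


d = 1/p = 1/0.144 = 6.9444

6.9444 pc


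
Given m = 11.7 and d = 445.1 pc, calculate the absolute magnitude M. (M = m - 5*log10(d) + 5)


M = m - 5*log10(d) + 5 = 11.7 - 5*log10(445.1) + 5 = 3.4577

3.4577


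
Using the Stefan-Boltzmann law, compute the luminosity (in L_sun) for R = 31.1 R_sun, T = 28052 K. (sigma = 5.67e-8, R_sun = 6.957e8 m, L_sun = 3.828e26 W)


R = 31.1 * 6.957e8 m = 2.163627e+10 m. L = 4*pi*R^2*sigma*T^4 = 4*pi*(2.163627e+10)^2 * 5.67e-8 * 28052^4 = 2.065442117e+32 W. L/L_sun = 2.065442117e+32 / 3.828e26 = 539561.6816

539561.6816 L_sun


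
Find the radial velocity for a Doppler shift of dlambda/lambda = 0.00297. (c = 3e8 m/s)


v = (dlambda/lambda) * c = 0.00297 * 3e8 = 891000.0

891000.0 m/s


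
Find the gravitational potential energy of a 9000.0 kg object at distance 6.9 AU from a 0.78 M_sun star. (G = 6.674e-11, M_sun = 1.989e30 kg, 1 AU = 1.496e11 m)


M = 0.78 * 1.989e30 kg = 1.55142e+30 kg; r = 6.9 AU * 1.496e11 m/AU = 1.03224e+12 m. U = -GM*m/r = -(6.674e-11 * 1.55142e+30 * 9000.0) / 1.03224e+12 = -9.028e+11

-9.028e+11 J


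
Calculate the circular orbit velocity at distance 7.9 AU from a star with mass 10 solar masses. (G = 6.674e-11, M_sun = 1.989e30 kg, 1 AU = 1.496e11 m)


v = sqrt(GM/r) = sqrt(6.674e-11 * 1.989e+31 / 1.182e+12) = 33514.377

33514.377 m/s


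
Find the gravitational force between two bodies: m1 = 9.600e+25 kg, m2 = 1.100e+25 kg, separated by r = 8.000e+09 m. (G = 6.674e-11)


F = G*m1*m2/r^2 = 6.674e-11 * 9.600e+25 * 1.100e+25 / (8.000e+09)^2 = 6.674e-11 * 1.056e+51 / 6.400e+19 = 1.101e+21

1.101e+21 N


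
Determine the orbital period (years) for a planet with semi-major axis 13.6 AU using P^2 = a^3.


P = a^(3/2) = 13.6^1.5 = 50.1543

50.1543 years


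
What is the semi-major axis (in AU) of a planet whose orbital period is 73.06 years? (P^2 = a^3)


a = P^(2/3) = 73.06^(2/3) = 17.4764

17.4764 AU


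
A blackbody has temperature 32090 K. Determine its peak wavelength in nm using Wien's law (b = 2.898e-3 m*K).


lam_max = b / T = 2.898e-3 / 32090 = 9.031e-08 m = 90.3085 nm

90.3085 nm


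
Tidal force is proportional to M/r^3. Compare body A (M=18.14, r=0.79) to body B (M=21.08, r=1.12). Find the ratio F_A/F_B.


Ratio = (M1/r1^3) / (M2/r2^3) = (18.14/0.79^3) / (21.08/1.12^3) = 2.4521

2.4521


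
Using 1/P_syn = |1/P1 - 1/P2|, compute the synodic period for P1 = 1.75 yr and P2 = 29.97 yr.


1/P_syn = |1/P1 - 1/P2| = |1/1.75 - 1/29.97| => P_syn = 1.8585

1.8585 years


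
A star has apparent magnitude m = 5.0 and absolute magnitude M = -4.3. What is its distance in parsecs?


d = 10^((m - M + 5)/5) = 10^((5.0 - -4.3 + 5)/5) = 724.436

724.436 pc


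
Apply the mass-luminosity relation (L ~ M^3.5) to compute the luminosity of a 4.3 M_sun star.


L/L_sun = (M/M_sun)^3.5 = 4.3^3.5 = 164.8692

164.8692 L_sun


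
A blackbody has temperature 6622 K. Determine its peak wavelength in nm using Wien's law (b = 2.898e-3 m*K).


lam_max = b / T = 2.898e-3 / 6622 = 4.376e-07 m = 437.6321 nm

437.6321 nm


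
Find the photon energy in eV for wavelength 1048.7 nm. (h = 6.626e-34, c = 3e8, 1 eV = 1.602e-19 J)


E = hc/lambda = 6.626e-34 * 3e8 / 1.049e-06 = 1.895e-19 J = 1.1832 eV

1.1832 eV


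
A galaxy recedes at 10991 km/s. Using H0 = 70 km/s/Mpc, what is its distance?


d = v / H0 = 10991 / 70 = 157.0143

157.0143 Mpc


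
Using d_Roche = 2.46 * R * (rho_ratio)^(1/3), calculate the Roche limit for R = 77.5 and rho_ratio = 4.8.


d_Roche = 2.46 * 77.5 * 4.8^(1/3) = 321.6009

321.6009


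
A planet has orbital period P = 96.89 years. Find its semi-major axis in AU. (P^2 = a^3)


a = P^(2/3) = 96.89^(2/3) = 21.0953

21.0953 AU


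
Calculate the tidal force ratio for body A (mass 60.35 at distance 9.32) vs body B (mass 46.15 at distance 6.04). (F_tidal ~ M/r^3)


Ratio = (M1/r1^3) / (M2/r2^3) = (60.35/9.32^3) / (46.15/6.04^3) = 0.3559

0.3559


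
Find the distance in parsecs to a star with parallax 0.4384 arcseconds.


d = 1/p = 1/0.4384 = 2.281

2.281 pc


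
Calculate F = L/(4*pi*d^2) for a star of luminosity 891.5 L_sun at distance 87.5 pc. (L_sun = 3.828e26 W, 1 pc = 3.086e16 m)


F = L / (4*pi*d^2) = 3.413e+29 / (4*pi*(2.700e+18)^2) = 3.725e-09

3.725e-09 W/m^2


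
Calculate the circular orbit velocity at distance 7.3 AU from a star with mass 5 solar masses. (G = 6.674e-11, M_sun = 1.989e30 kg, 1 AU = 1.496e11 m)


v = sqrt(GM/r) = sqrt(6.674e-11 * 9.945e+30 / 1.092e+12) = 24652.9144

24652.9144 m/s


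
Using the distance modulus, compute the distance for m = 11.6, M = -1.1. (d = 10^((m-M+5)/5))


d = 10^((m - M + 5)/5) = 10^((11.6 - -1.1 + 5)/5) = 3467.3685

3467.3685 pc


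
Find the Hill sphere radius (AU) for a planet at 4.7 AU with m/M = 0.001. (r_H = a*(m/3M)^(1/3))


r_H = a * (m/3M)^(1/3) = 4.7 * (0.001/3)^(1/3) = 0.3259

0.3259 AU


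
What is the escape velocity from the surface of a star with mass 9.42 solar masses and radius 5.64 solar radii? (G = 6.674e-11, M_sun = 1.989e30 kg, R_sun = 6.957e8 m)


M = 9.42 * 1.989e30 kg = 1.873638e+31 kg; R = 5.64 * 6.957e8 m = 3.923748e+09 m. v_esc = sqrt(2GM/R) = sqrt(2 * 6.674e-11 * 1.873638e+31 / 3.923748e+09) = 798362.9758

798362.9758 m/s


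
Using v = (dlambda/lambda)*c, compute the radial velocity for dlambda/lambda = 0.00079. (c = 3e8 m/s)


v = (dlambda/lambda) * c = 0.00079 * 3e8 = 237000.0

237000.0 m/s


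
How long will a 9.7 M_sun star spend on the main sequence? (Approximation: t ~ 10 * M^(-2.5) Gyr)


t = 10 * M^(-2.5) = 10 * 9.7^(-2.5) = 0.0341

0.0341 Gyr


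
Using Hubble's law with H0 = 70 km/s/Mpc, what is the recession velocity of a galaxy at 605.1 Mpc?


v = H0 * d = 70 * 605.1 = 42357.0

42357.0 km/s


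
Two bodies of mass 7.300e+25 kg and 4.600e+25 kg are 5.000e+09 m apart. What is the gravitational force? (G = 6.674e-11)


F = G*m1*m2/r^2 = 6.674e-11 * 7.300e+25 * 4.600e+25 / (5.000e+09)^2 = 6.674e-11 * 3.358e+51 / 2.500e+19 = 8.965e+21

8.965e+21 N


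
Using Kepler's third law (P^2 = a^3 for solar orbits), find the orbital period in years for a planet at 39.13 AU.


P = a^(3/2) = 39.13^1.5 = 244.7737

244.7737 years


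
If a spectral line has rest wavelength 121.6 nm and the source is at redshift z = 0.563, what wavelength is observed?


lam_obs = lam_emit * (1 + z) = 121.6 * (1 + 0.563) = 190.0608

190.0608 nm


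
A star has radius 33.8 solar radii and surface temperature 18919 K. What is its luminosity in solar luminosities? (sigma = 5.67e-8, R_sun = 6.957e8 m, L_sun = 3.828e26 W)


R = 33.8 * 6.957e8 m = 2.351466e+10 m. L = 4*pi*R^2*sigma*T^4 = 4*pi*(2.351466e+10)^2 * 5.67e-8 * 18919^4 = 5.047345558e+31 W. L/L_sun = 5.047345558e+31 / 3.828e26 = 131853.3322

131853.3322 L_sun


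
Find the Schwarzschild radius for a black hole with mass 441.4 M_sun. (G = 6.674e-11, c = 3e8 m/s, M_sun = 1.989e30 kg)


M = 441.4 * 1.989e30 kg = 8.779446e+32 kg. rs = 2GM/c^2 = 2 * 6.674e-11 * 8.779446e+32 / (3e8)^2 = 1.302e+06

1.302e+06 m


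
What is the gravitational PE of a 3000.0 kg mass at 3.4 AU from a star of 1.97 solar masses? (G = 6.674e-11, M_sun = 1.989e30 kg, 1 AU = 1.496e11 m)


M = 1.97 * 1.989e30 kg = 3.91833e+30 kg; r = 3.4 AU * 1.496e11 m/AU = 5.0864e+11 m. U = -GM*m/r = -(6.674e-11 * 3.91833e+30 * 3000.0) / 5.0864e+11 = -1.542e+12

-1.542e+12 J


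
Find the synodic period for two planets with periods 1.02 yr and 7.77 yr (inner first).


1/P_syn = |1/P1 - 1/P2| = |1/1.02 - 1/7.77| => P_syn = 1.1741

1.1741 years


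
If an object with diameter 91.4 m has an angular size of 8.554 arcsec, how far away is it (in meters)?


D = size / theta_rad, theta_rad = 8.554 * pi/(180*3600) = 4.147e-05, D = 2.204e+06

2.204e+06 m


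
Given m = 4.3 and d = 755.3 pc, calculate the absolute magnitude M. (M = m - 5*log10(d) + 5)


M = m - 5*log10(d) + 5 = 4.3 - 5*log10(755.3) + 5 = -5.0906

-5.0906


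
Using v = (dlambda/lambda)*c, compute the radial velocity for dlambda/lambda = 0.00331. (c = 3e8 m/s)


v = (dlambda/lambda) * c = 0.00331 * 3e8 = 993000.0

993000.0 m/s


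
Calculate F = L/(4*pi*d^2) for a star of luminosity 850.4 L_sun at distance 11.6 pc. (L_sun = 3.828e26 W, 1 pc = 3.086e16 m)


F = L / (4*pi*d^2) = 3.255e+29 / (4*pi*(3.580e+17)^2) = 2.022e-07

2.022e-07 W/m^2


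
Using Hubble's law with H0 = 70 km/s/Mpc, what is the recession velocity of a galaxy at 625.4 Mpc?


v = H0 * d = 70 * 625.4 = 43778.0

43778.0 km/s


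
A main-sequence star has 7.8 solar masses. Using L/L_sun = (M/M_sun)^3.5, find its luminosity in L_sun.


L/L_sun = (M/M_sun)^3.5 = 7.8^3.5 = 1325.3516

1325.3516 L_sun


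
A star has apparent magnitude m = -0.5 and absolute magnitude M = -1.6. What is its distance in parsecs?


d = 10^((m - M + 5)/5) = 10^((-0.5 - -1.6 + 5)/5) = 16.5959

16.5959 pc


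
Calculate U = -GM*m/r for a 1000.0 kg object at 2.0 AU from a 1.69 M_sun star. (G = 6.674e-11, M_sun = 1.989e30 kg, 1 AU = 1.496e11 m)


M = 1.69 * 1.989e30 kg = 3.36141e+30 kg; r = 2.0 AU * 1.496e11 m/AU = 2.992e+11 m. U = -GM*m/r = -(6.674e-11 * 3.36141e+30 * 1000.0) / 2.992e+11 = -7.498e+11

-7.498e+11 J


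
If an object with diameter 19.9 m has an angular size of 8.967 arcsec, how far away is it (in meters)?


D = size / theta_rad, theta_rad = 8.967 * pi/(180*3600) = 4.347e-05, D = 457752.832

457752.832 m


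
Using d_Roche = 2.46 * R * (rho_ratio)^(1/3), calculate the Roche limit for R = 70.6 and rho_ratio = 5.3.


d_Roche = 2.46 * 70.6 * 5.3^(1/3) = 302.8064

302.8064


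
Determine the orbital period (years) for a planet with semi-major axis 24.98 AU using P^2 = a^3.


P = a^(3/2) = 24.98^1.5 = 124.85

124.85 years


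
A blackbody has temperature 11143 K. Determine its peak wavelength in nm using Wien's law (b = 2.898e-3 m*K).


lam_max = b / T = 2.898e-3 / 11143 = 2.601e-07 m = 260.0736 nm

260.0736 nm


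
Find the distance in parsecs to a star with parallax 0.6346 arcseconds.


d = 1/p = 1/0.6346 = 1.5758

1.5758 pc


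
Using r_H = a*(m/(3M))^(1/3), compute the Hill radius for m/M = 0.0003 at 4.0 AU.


r_H = a * (m/3M)^(1/3) = 4.0 * (0.0003/3)^(1/3) = 0.1857

0.1857 AU


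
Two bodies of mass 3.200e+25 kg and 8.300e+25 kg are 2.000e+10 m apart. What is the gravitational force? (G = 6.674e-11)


F = G*m1*m2/r^2 = 6.674e-11 * 3.200e+25 * 8.300e+25 / (2.000e+10)^2 = 6.674e-11 * 2.656e+51 / 4.000e+20 = 4.432e+20

4.432e+20 N


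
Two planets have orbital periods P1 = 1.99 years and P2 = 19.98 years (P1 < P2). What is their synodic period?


1/P_syn = |1/P1 - 1/P2| = |1/1.99 - 1/19.98| => P_syn = 2.2101

2.2101 years


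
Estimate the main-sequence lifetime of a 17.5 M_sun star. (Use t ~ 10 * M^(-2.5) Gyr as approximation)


t = 10 * M^(-2.5) = 10 * 17.5^(-2.5) = 0.0078

0.0078 Gyr


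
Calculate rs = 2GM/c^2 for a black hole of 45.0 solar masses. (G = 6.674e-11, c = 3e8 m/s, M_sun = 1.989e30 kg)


M = 45.0 * 1.989e30 kg = 8.9505e+31 kg. rs = 2GM/c^2 = 2 * 6.674e-11 * 8.9505e+31 / (3e8)^2 = 132745.86

132745.86 m


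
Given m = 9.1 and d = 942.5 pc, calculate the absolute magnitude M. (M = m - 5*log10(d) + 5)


M = m - 5*log10(d) + 5 = 9.1 - 5*log10(942.5) + 5 = -0.7714

-0.7714


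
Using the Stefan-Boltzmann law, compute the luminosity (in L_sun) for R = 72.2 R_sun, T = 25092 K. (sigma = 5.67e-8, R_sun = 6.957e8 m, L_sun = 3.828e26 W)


R = 72.2 * 6.957e8 m = 5.022954e+10 m. L = 4*pi*R^2*sigma*T^4 = 4*pi*(5.022954e+10)^2 * 5.67e-8 * 25092^4 = 7.12610866e+32 W. L/L_sun = 7.12610866e+32 / 3.828e26 = 1.862e+06

1.862e+06 L_sun


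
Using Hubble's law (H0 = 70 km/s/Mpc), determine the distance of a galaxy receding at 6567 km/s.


d = v / H0 = 6567 / 70 = 93.8143

93.8143 Mpc


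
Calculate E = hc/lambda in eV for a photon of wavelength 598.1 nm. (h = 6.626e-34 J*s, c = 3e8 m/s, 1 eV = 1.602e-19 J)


E = hc/lambda = 6.626e-34 * 3e8 / 5.981e-07 = 3.324e-19 J = 2.0746 eV

2.0746 eV


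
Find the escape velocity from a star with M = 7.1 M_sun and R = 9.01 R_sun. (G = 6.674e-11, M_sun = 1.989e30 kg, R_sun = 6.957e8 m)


M = 7.1 * 1.989e30 kg = 1.41219e+31 kg; R = 9.01 * 6.957e8 m = 6.268257e+09 m. v_esc = sqrt(2GM/R) = sqrt(2 * 6.674e-11 * 1.41219e+31 / 6.268257e+09) = 548379.5713

548379.5713 m/s


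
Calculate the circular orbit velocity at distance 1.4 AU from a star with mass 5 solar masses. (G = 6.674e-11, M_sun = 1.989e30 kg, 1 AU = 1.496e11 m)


v = sqrt(GM/r) = sqrt(6.674e-11 * 9.945e+30 / 2.094e+11) = 56294.4629

56294.4629 m/s


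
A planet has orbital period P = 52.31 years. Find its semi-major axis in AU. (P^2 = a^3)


a = P^(2/3) = 52.31^(2/3) = 13.987

13.987 AU


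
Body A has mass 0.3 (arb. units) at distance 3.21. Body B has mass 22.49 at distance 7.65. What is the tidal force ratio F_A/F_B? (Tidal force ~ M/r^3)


Ratio = (M1/r1^3) / (M2/r2^3) = (0.3/3.21^3) / (22.49/7.65^3) = 0.1806

0.1806


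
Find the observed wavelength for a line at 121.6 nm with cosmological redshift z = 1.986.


lam_obs = lam_emit * (1 + z) = 121.6 * (1 + 1.986) = 363.0976

363.0976 nm


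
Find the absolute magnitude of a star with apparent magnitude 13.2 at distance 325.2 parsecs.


M = m - 5*log10(d) + 5 = 13.2 - 5*log10(325.2) + 5 = 5.6392

5.6392


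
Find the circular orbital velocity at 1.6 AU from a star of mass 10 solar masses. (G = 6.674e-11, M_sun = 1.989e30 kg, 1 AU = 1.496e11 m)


v = sqrt(GM/r) = sqrt(6.674e-11 * 1.989e+31 / 2.394e+11) = 74470.5746

74470.5746 m/s


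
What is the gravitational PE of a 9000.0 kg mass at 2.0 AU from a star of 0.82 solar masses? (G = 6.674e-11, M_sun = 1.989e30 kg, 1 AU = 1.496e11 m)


M = 0.82 * 1.989e30 kg = 1.63098e+30 kg; r = 2.0 AU * 1.496e11 m/AU = 2.992e+11 m. U = -GM*m/r = -(6.674e-11 * 1.63098e+30 * 9000.0) / 2.992e+11 = -3.274e+12

-3.274e+12 J


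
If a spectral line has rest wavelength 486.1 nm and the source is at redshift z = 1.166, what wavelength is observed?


lam_obs = lam_emit * (1 + z) = 486.1 * (1 + 1.166) = 1052.8926

1052.8926 nm


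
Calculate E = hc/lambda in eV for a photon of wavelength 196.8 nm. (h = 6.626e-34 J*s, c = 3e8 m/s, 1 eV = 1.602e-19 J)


E = hc/lambda = 6.626e-34 * 3e8 / 1.968e-07 = 1.010e-18 J = 6.305 eV

6.305 eV


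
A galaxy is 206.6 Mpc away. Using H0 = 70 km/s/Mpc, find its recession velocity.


v = H0 * d = 70 * 206.6 = 14462.0

14462.0 km/s


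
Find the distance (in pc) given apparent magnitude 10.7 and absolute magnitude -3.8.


d = 10^((m - M + 5)/5) = 10^((10.7 - -3.8 + 5)/5) = 7943.2823

7943.2823 pc


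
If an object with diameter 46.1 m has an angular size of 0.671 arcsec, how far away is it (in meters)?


D = size / theta_rad, theta_rad = 0.671 * pi/(180*3600) = 3.253e-06, D = 1.417e+07

1.417e+07 m


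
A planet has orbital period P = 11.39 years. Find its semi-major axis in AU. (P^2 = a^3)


a = P^(2/3) = 11.39^(2/3) = 5.0623

5.0623 AU


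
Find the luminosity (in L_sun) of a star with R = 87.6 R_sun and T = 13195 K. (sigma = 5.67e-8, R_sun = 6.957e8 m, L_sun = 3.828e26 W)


R = 87.6 * 6.957e8 m = 6.094332e+10 m. L = 4*pi*R^2*sigma*T^4 = 4*pi*(6.094332e+10)^2 * 5.67e-8 * 13195^4 = 8.022001155e+31 W. L/L_sun = 8.022001155e+31 / 3.828e26 = 209561.1587

209561.1587 L_sun


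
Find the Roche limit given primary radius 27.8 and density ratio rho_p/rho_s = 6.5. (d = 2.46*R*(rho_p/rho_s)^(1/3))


d_Roche = 2.46 * 27.8 * 6.5^(1/3) = 127.6295

127.6295


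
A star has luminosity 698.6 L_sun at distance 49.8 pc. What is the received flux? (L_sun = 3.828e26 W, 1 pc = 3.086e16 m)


F = L / (4*pi*d^2) = 2.674e+29 / (4*pi*(1.537e+18)^2) = 9.010e-09

9.010e-09 W/m^2


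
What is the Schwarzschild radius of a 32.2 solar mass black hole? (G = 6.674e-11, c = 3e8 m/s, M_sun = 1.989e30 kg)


M = 32.2 * 1.989e30 kg = 6.40458e+31 kg. rs = 2GM/c^2 = 2 * 6.674e-11 * 6.40458e+31 / (3e8)^2 = 94987.0376

94987.0376 m


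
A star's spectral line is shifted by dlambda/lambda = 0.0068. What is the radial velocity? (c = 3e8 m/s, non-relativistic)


v = (dlambda/lambda) * c = 0.0068 * 3e8 = 2.040e+06

2.040e+06 m/s


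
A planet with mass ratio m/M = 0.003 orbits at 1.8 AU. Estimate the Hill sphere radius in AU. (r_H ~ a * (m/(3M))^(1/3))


r_H = a * (m/3M)^(1/3) = 1.8 * (0.003/3)^(1/3) = 0.18

0.18 AU


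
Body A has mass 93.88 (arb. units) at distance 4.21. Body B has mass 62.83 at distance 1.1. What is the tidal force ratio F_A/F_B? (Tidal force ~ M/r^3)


Ratio = (M1/r1^3) / (M2/r2^3) = (93.88/4.21^3) / (62.83/1.1^3) = 0.0267

0.0267


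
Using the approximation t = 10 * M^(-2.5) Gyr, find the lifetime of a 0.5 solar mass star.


t = 10 * M^(-2.5) = 10 * 0.5^(-2.5) = 56.5685

56.5685 Gyr


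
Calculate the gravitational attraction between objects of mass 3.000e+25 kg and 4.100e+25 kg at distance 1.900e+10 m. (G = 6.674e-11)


F = G*m1*m2/r^2 = 6.674e-11 * 3.000e+25 * 4.100e+25 / (1.900e+10)^2 = 6.674e-11 * 1.230e+51 / 3.610e+20 = 2.274e+20

2.274e+20 N


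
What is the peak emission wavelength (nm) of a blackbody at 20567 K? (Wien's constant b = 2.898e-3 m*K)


lam_max = b / T = 2.898e-3 / 20567 = 1.409e-07 m = 140.9053 nm

140.9053 nm


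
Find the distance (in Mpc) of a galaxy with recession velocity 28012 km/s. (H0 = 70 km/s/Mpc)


d = v / H0 = 28012 / 70 = 400.1714

400.1714 Mpc


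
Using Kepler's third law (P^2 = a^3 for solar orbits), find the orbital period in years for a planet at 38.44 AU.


P = a^(3/2) = 38.44^1.5 = 238.328

238.328 years


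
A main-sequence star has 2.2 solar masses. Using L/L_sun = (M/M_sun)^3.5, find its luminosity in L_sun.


L/L_sun = (M/M_sun)^3.5 = 2.2^3.5 = 15.7935

15.7935 L_sun


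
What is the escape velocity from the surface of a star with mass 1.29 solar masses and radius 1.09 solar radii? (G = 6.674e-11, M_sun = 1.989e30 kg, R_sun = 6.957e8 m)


M = 1.29 * 1.989e30 kg = 2.56581e+30 kg; R = 1.09 * 6.957e8 m = 7.58313e+08 m. v_esc = sqrt(2GM/R) = sqrt(2 * 6.674e-11 * 2.56581e+30 / 7.58313e+08) = 672041.504

672041.504 m/s


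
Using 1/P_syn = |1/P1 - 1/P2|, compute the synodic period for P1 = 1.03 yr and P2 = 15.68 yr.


1/P_syn = |1/P1 - 1/P2| = |1/1.03 - 1/15.68| => P_syn = 1.1024

1.1024 years


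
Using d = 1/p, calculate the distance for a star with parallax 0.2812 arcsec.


d = 1/p = 1/0.2812 = 3.5562

3.5562 pc


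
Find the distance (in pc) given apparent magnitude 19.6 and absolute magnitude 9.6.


d = 10^((m - M + 5)/5) = 10^((19.6 - 9.6 + 5)/5) = 1000.0

1000.0 pc


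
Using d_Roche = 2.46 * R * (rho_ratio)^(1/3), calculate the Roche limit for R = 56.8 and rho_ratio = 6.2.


d_Roche = 2.46 * 56.8 * 6.2^(1/3) = 256.693

256.693


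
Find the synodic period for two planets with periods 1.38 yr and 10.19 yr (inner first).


1/P_syn = |1/P1 - 1/P2| = |1/1.38 - 1/10.19| => P_syn = 1.5962

1.5962 years


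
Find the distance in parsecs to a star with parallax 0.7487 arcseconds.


d = 1/p = 1/0.7487 = 1.3356

1.3356 pc


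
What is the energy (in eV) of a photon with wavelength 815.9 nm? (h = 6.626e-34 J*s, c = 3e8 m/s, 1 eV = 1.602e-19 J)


E = hc/lambda = 6.626e-34 * 3e8 / 8.159e-07 = 2.436e-19 J = 1.5208 eV

1.5208 eV


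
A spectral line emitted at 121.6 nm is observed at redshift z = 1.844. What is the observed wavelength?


lam_obs = lam_emit * (1 + z) = 121.6 * (1 + 1.844) = 345.8304

345.8304 nm


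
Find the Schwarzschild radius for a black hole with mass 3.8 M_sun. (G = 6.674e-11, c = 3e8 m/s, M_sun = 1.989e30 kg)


M = 3.8 * 1.989e30 kg = 7.5582e+30 kg. rs = 2GM/c^2 = 2 * 6.674e-11 * 7.5582e+30 / (3e8)^2 = 11209.6504

11209.6504 m


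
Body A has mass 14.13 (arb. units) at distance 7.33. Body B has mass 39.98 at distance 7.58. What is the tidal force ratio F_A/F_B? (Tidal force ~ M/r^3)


Ratio = (M1/r1^3) / (M2/r2^3) = (14.13/7.33^3) / (39.98/7.58^3) = 0.3908

0.3908


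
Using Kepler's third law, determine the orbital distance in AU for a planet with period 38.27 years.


a = P^(2/3) = 38.27^(2/3) = 11.3564

11.3564 AU


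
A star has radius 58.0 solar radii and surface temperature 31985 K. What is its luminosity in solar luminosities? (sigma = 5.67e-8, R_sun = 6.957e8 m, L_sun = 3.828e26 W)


R = 58.0 * 6.957e8 m = 4.03506e+10 m. L = 4*pi*R^2*sigma*T^4 = 4*pi*(4.03506e+10)^2 * 5.67e-8 * 31985^4 = 1.214166754e+33 W. L/L_sun = 1.214166754e+33 / 3.828e26 = 3.172e+06

3.172e+06 L_sun


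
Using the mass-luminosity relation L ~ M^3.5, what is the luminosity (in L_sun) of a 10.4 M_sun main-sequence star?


L/L_sun = (M/M_sun)^3.5 = 10.4^3.5 = 3627.5774

3627.5774 L_sun


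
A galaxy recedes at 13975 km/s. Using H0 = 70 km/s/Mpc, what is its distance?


d = v / H0 = 13975 / 70 = 199.6429

199.6429 Mpc


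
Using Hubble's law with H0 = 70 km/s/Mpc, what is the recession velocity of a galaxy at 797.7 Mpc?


v = H0 * d = 70 * 797.7 = 55839.0

55839.0 km/s


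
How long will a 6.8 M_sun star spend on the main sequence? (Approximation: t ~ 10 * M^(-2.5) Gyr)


t = 10 * M^(-2.5) = 10 * 6.8^(-2.5) = 0.0829

0.0829 Gyr


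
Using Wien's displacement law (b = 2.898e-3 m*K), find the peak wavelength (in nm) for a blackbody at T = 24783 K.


lam_max = b / T = 2.898e-3 / 24783 = 1.169e-07 m = 116.935 nm

116.935 nm


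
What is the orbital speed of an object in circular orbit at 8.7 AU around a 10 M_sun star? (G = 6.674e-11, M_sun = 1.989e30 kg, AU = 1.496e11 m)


v = sqrt(GM/r) = sqrt(6.674e-11 * 1.989e+31 / 1.302e+12) = 31936.3346

31936.3346 m/s


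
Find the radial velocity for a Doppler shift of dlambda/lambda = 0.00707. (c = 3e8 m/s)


v = (dlambda/lambda) * c = 0.00707 * 3e8 = 2.121e+06

2.121e+06 m/s


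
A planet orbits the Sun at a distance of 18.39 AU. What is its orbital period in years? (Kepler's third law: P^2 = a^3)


P = a^(3/2) = 18.39^1.5 = 78.8629

78.8629 years


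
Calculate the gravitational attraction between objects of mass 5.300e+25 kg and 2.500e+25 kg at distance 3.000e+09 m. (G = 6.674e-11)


F = G*m1*m2/r^2 = 6.674e-11 * 5.300e+25 * 2.500e+25 / (3.000e+09)^2 = 6.674e-11 * 1.325e+51 / 9.000e+18 = 9.826e+21

9.826e+21 N


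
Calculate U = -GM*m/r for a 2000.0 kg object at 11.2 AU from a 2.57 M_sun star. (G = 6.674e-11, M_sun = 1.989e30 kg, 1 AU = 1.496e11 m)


M = 2.57 * 1.989e30 kg = 5.11173e+30 kg; r = 11.2 AU * 1.496e11 m/AU = 1.67552e+12 m. U = -GM*m/r = -(6.674e-11 * 5.11173e+30 * 2000.0) / 1.67552e+12 = -4.072e+11

-4.072e+11 J


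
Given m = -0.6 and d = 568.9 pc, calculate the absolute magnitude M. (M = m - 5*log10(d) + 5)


M = m - 5*log10(d) + 5 = -0.6 - 5*log10(568.9) + 5 = -9.3752

-9.3752


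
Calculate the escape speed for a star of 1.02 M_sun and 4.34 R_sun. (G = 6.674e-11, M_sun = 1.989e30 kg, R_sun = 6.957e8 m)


M = 1.02 * 1.989e30 kg = 2.02878e+30 kg; R = 4.34 * 6.957e8 m = 3.019338e+09 m. v_esc = sqrt(2GM/R) = sqrt(2 * 6.674e-11 * 2.02878e+30 / 3.019338e+09) = 299481.3002

299481.3002 m/s


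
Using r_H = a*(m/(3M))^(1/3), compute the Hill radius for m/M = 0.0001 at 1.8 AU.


r_H = a * (m/3M)^(1/3) = 1.8 * (0.0001/3)^(1/3) = 0.0579

0.0579 AU


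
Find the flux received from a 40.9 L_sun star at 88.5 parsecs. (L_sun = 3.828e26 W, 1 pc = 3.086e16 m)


F = L / (4*pi*d^2) = 1.566e+28 / (4*pi*(2.731e+18)^2) = 1.670e-10

1.670e-10 W/m^2


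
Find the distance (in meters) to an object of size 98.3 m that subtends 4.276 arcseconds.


D = size / theta_rad, theta_rad = 4.276 * pi/(180*3600) = 2.073e-05, D = 4.742e+06

4.742e+06 m


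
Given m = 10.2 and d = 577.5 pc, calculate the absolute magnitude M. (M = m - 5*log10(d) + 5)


M = m - 5*log10(d) + 5 = 10.2 - 5*log10(577.5) + 5 = 1.3922

1.3922


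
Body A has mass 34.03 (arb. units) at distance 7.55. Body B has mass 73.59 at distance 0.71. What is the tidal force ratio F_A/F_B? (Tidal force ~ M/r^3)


Ratio = (M1/r1^3) / (M2/r2^3) = (34.03/7.55^3) / (73.59/0.71^3) = 3.846e-04

3.846e-04


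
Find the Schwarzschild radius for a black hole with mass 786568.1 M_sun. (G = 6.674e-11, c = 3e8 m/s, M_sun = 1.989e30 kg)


M = 786568.1 * 1.989e30 kg = 1.564483951e+36 kg. rs = 2GM/c^2 = 2 * 6.674e-11 * 1.564483951e+36 / (3e8)^2 = 2.320e+09

2.320e+09 m


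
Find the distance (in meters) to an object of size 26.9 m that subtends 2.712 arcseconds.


D = size / theta_rad, theta_rad = 2.712 * pi/(180*3600) = 1.315e-05, D = 2.046e+06

2.046e+06 m


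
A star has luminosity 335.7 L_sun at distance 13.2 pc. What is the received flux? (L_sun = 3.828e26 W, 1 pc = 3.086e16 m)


F = L / (4*pi*d^2) = 1.285e+29 / (4*pi*(4.074e+17)^2) = 6.163e-08

6.163e-08 W/m^2


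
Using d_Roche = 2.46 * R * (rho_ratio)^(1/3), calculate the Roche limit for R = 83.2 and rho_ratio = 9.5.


d_Roche = 2.46 * 83.2 * 9.5^(1/3) = 433.4772

433.4772


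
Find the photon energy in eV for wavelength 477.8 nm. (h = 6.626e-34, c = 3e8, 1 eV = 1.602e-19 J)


E = hc/lambda = 6.626e-34 * 3e8 / 4.778e-07 = 4.160e-19 J = 2.597 eV

2.597 eV


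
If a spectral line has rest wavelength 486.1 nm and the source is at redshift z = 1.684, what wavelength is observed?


lam_obs = lam_emit * (1 + z) = 486.1 * (1 + 1.684) = 1304.6924

1304.6924 nm


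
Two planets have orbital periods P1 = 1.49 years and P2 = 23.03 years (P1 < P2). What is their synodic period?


1/P_syn = |1/P1 - 1/P2| = |1/1.49 - 1/23.03| => P_syn = 1.5931

1.5931 years


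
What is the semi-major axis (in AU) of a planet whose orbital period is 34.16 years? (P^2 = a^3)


a = P^(2/3) = 34.16^(2/3) = 10.528

10.528 AU


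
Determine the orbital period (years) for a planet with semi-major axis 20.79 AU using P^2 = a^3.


P = a^(3/2) = 20.79^1.5 = 94.7942

94.7942 years


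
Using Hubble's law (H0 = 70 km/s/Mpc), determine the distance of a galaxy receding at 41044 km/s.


d = v / H0 = 41044 / 70 = 586.3429

586.3429 Mpc


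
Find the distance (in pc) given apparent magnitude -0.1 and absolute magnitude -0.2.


d = 10^((m - M + 5)/5) = 10^((-0.1 - -0.2 + 5)/5) = 10.4713

10.4713 pc


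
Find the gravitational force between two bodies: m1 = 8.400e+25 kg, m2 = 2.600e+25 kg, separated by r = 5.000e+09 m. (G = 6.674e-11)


F = G*m1*m2/r^2 = 6.674e-11 * 8.400e+25 * 2.600e+25 / (5.000e+09)^2 = 6.674e-11 * 2.184e+51 / 2.500e+19 = 5.830e+21

5.830e+21 N


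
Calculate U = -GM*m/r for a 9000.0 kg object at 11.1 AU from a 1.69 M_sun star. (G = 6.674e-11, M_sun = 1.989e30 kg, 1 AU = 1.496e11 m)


M = 1.69 * 1.989e30 kg = 3.36141e+30 kg; r = 11.1 AU * 1.496e11 m/AU = 1.66056e+12 m. U = -GM*m/r = -(6.674e-11 * 3.36141e+30 * 9000.0) / 1.66056e+12 = -1.216e+12

-1.216e+12 J


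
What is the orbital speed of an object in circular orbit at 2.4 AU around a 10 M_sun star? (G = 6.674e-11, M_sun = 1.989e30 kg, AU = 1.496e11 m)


v = sqrt(GM/r) = sqrt(6.674e-11 * 1.989e+31 / 3.590e+11) = 60804.9695

60804.9695 m/s


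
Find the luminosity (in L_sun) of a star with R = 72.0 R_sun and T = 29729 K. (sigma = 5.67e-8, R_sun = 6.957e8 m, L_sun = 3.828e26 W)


R = 72.0 * 6.957e8 m = 5.00904e+10 m. L = 4*pi*R^2*sigma*T^4 = 4*pi*(5.00904e+10)^2 * 5.67e-8 * 29729^4 = 1.396442721e+33 W. L/L_sun = 1.396442721e+33 / 3.828e26 = 3.648e+06

3.648e+06 L_sun


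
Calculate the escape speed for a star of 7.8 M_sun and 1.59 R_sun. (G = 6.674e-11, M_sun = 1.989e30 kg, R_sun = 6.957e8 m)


M = 7.8 * 1.989e30 kg = 1.55142e+31 kg; R = 1.59 * 6.957e8 m = 1.106163e+09 m. v_esc = sqrt(2GM/R) = sqrt(2 * 6.674e-11 * 1.55142e+31 / 1.106163e+09) = 1.368e+06

1.368e+06 m/s


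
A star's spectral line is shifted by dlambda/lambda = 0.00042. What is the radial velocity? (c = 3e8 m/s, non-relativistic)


v = (dlambda/lambda) * c = 0.00042 * 3e8 = 126000.0

126000.0 m/s


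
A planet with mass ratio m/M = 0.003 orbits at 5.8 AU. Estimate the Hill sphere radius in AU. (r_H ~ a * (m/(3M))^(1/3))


r_H = a * (m/3M)^(1/3) = 5.8 * (0.003/3)^(1/3) = 0.58

0.58 AU


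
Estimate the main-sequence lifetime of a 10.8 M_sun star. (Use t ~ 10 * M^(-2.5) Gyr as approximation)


t = 10 * M^(-2.5) = 10 * 10.8^(-2.5) = 0.0261

0.0261 Gyr


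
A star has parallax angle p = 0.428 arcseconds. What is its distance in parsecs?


d = 1/p = 1/0.428 = 2.3364

2.3364 pc


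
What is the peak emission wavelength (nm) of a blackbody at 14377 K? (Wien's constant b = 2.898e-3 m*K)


lam_max = b / T = 2.898e-3 / 14377 = 2.016e-07 m = 201.572 nm

201.572 nm


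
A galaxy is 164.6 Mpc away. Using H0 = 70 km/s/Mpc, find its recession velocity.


v = H0 * d = 70 * 164.6 = 11522.0

11522.0 km/s


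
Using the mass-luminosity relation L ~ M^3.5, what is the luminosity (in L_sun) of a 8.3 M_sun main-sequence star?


L/L_sun = (M/M_sun)^3.5 = 8.3^3.5 = 1647.3024

1647.3024 L_sun


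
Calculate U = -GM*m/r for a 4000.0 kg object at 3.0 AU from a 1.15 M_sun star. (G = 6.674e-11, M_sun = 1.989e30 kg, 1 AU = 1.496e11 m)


M = 1.15 * 1.989e30 kg = 2.28735e+30 kg; r = 3.0 AU * 1.496e11 m/AU = 4.488e+11 m. U = -GM*m/r = -(6.674e-11 * 2.28735e+30 * 4000.0) / 4.488e+11 = -1.361e+12

-1.361e+12 J


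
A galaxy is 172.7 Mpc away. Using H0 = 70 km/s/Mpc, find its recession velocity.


v = H0 * d = 70 * 172.7 = 12089.0

12089.0 km/s


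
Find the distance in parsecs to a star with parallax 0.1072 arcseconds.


d = 1/p = 1/0.1072 = 9.3284

9.3284 pc


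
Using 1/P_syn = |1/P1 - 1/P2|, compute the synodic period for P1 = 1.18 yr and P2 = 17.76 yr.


1/P_syn = |1/P1 - 1/P2| = |1/1.18 - 1/17.76| => P_syn = 1.264

1.264 years


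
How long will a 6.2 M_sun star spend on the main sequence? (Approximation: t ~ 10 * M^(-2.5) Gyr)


t = 10 * M^(-2.5) = 10 * 6.2^(-2.5) = 0.1045

0.1045 Gyr


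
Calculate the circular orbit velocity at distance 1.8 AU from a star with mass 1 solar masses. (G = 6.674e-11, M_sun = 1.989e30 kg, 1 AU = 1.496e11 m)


v = sqrt(GM/r) = sqrt(6.674e-11 * 1.989e+30 / 2.693e+11) = 22202.8356

22202.8356 m/s


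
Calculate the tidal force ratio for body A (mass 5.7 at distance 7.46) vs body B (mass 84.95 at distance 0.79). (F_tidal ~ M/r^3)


Ratio = (M1/r1^3) / (M2/r2^3) = (5.7/7.46^3) / (84.95/0.79^3) = 7.968e-05

7.968e-05


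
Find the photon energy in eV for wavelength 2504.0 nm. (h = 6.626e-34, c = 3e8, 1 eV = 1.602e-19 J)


E = hc/lambda = 6.626e-34 * 3e8 / 2.504e-06 = 7.938e-20 J = 0.4955 eV

0.4955 eV


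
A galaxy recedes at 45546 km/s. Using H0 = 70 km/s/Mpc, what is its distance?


d = v / H0 = 45546 / 70 = 650.6571

650.6571 Mpc
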